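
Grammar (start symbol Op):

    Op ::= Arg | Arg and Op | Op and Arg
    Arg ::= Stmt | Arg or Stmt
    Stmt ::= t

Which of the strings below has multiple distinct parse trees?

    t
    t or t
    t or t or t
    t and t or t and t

t and t or t and t

t: 1 tree
t or t: 1 tree
t or t or t: 1 tree
t and t or t and t: 4 trees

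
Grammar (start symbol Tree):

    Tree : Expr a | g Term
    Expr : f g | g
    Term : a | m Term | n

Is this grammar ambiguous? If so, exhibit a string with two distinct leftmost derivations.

Ambiguous

Witness: g a

Derivation 1: Tree ⇒ Expr a ⇒ g a
Derivation 2: Tree ⇒ g Term ⇒ g a

Two distinct leftmost derivations for the same string.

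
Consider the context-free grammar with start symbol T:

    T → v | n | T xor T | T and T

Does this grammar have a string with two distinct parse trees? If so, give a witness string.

Witness: n and n and n

Derivation 1: T ⇒ T and T ⇒ n and T ⇒ n and T and T ⇒ n and n and T ⇒ n and n and n
Derivation 2: T ⇒ T and T ⇒ T and T and T ⇒ n and T and T ⇒ n and n and T ⇒ n and n and n

Two distinct leftmost derivations for the same string.

Ambiguous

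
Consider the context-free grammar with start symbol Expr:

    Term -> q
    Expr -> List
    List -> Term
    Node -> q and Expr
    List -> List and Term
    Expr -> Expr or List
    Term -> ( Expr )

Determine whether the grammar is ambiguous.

Only Expr, List, Term are reachable from Expr; ignoring the rest: This is a standard precedence ladder (Expr over List over Term), with each level left-recursive on its own operator ('or' at Expr, 'and' at List). That structure is LR(1), hence unambiguous.

Unambiguous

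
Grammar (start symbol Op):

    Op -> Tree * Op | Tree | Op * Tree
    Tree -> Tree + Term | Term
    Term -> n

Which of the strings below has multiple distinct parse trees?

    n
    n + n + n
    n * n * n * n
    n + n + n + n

n * n * n * n

n: 1 tree
n + n + n: 1 tree
n * n * n * n: 8 trees
n + n + n + n: 1 tree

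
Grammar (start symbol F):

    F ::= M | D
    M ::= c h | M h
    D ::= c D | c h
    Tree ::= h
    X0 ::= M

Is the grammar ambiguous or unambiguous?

Witness: c h

Derivation 1: F ⇒ M ⇒ c h
Derivation 2: F ⇒ D ⇒ c h

Two distinct leftmost derivations for the same string.

Ambiguous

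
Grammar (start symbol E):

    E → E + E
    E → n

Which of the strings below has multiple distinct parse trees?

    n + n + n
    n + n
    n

n + n + n

n + n + n: 2 trees
n + n: 1 tree
n: 1 tree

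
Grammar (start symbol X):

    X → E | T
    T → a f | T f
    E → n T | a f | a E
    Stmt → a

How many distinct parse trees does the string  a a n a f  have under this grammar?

1

Parse trees for a a n a f:
  [X [E a [E a [E n [T a f]]]]]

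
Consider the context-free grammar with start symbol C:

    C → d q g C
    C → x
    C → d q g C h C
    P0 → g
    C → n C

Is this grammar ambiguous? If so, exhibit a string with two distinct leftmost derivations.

Witness: d q g d q g x h x

Derivation 1: C ⇒ d q g C ⇒ d q g d q g C h C ⇒ d q g d q g x h C ⇒ d q g d q g x h x
Derivation 2: C ⇒ d q g C h C ⇒ d q g d q g C h C ⇒ d q g d q g x h C ⇒ d q g d q g x h x

Two distinct leftmost derivations for the same string.

Ambiguous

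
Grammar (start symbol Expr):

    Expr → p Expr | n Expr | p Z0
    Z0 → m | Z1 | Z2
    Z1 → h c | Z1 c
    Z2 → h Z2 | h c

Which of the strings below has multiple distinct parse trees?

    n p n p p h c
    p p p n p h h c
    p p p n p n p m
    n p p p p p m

n p n p p h c

n p n p p h c: 2 trees
p p p n p h h c: 1 tree
p p p n p n p m: 1 tree
n p p p p p m: 1 tree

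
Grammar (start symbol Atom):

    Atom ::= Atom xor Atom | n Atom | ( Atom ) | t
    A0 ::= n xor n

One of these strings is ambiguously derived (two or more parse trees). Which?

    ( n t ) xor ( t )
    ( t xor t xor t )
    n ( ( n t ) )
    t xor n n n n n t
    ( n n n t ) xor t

( t xor t xor t )

( n t ) xor ( t ): 1 tree
( t xor t xor t ): 2 trees
n ( ( n t ) ): 1 tree
t xor n n n n n t: 1 tree
( n n n t ) xor t: 1 tree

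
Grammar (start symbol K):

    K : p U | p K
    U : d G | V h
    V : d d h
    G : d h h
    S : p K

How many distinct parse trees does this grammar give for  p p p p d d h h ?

Parse trees for p p p p d d h h:
  [K p [K p [K p [K p [U d [G d h h]]]]]]
  [K p [K p [K p [K p [U [V d d h] h]]]]]

2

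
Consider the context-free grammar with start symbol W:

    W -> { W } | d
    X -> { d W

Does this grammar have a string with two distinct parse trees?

(X is unreachable from W, so its rules don't affect L(W).) Each string is a nest of matched brackets around a single atom. An opening bracket forces the recursive rule; an atom forces the base rule.

Unambiguous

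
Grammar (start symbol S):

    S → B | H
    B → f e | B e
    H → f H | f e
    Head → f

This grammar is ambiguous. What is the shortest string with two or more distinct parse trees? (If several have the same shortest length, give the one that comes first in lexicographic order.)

length 2: f e has 2 parse trees

Two derivations of f e:
  S ⇒ B ⇒ f e
  S ⇒ H ⇒ f e

f e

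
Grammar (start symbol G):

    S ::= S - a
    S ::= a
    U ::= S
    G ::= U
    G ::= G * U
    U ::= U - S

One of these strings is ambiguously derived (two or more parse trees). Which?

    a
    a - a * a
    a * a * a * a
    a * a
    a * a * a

a: 1 tree
a - a * a: 2 trees
a * a * a * a: 1 tree
a * a: 1 tree
a * a * a: 1 tree

a - a * a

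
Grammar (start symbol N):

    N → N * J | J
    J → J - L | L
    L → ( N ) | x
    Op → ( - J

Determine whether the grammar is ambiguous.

(Op is unreachable from N, so its rules don't affect L(N).) The grammar is stratified — N handles '*' (left-recursive), J handles '-', L atoms. Each operator has a fixed associativity and precedence level, so every string has one parse.

Unambiguous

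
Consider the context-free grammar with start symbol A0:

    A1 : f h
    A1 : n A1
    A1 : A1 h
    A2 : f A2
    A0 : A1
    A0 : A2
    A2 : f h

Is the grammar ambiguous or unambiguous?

Ambiguous

Witness: f h

Derivation 1: A0 ⇒ A1 ⇒ f h
Derivation 2: A0 ⇒ A2 ⇒ f h

Two distinct leftmost derivations for the same string.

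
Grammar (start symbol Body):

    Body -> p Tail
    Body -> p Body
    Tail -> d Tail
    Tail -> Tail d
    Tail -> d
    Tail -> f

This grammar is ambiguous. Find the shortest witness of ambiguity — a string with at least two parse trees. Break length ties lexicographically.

p d d

length 2: no string has ≥2 trees
length 3: p d d has 2 parse trees

Two derivations of p d d:
  Body ⇒ p Tail ⇒ p d Tail ⇒ p d d
  Body ⇒ p Tail ⇒ p Tail d ⇒ p d d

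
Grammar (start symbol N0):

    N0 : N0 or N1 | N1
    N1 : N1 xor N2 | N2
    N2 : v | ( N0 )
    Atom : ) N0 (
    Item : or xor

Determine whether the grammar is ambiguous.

Only N0, N1, N2 are reachable from N0; ignoring the rest: N0 → N0 or N1 | N1  ;  N1 → N1 xor N2 | N2  — a left-associative chain with N2 at the bottom. Each string factors uniquely by precedence.

Unambiguous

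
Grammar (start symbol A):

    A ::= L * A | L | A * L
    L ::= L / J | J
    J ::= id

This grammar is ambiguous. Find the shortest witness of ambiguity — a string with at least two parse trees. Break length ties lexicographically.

id * id

length 1: no string has ≥2 trees
length 3: id * id has 2 parse trees

Two derivations of id * id:
  A ⇒ L * A ⇒ J * A ⇒ id * A ⇒ id * L ⇒ id * J ⇒ id * id
  A ⇒ A * L ⇒ L * L ⇒ J * L ⇒ id * L ⇒ id * J ⇒ id * id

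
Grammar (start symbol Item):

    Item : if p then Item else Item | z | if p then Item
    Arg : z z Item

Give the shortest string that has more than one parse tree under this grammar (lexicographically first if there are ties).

if p then if p then z else z

length 1: no string has ≥2 trees
length 4: no string has ≥2 trees
length 6: no string has ≥2 trees
length 7: no string has ≥2 trees
length 9: if p then if p then z else z has 2 parse trees

Two derivations of if p then if p then z else z:
  Item ⇒ if p then Item else Item ⇒ if p then if p then Item else Item ⇒ if p then if p then z else Item ⇒ if p then if p then z else z
  Item ⇒ if p then Item ⇒ if p then if p then Item else Item ⇒ if p then if p then z else Item ⇒ if p then if p then z else z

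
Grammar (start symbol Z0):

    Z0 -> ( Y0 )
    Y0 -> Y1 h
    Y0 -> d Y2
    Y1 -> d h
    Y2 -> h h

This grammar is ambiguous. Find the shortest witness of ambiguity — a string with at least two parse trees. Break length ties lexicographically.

( d h h )

length 5: ( d h h ) has 2 parse trees

Two derivations of ( d h h ):
  Z0 ⇒ ( Y0 ) ⇒ ( Y1 h ) ⇒ ( d h h )
  Z0 ⇒ ( Y0 ) ⇒ ( d Y2 ) ⇒ ( d h h )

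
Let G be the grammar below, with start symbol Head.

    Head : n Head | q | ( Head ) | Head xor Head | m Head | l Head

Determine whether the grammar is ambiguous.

Witness: l q xor q

Derivation 1: Head ⇒ Head xor Head ⇒ l Head xor Head ⇒ l q xor Head ⇒ l q xor q
Derivation 2: Head ⇒ l Head ⇒ l Head xor Head ⇒ l q xor Head ⇒ l q xor q

Two distinct leftmost derivations for the same string.

Ambiguous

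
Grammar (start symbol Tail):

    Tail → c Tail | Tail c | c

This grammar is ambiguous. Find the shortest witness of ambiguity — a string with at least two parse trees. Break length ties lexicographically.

c c

length 1: no string has ≥2 trees
length 2: c c has 2 parse trees

Two derivations of c c:
  Tail ⇒ c Tail ⇒ c c
  Tail ⇒ Tail c ⇒ c c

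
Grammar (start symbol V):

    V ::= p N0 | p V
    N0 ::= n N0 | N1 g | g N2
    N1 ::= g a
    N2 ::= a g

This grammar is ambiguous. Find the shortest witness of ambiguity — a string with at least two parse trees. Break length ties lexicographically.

length 4: p g a g has 2 parse trees

Two derivations of p g a g:
  V ⇒ p N0 ⇒ p N1 g ⇒ p g a g
  V ⇒ p N0 ⇒ p g N2 ⇒ p g a g

p g a g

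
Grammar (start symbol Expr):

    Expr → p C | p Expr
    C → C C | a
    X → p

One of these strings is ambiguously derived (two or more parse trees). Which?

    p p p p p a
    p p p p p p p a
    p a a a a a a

p p p p p a: 1 tree
p p p p p p p a: 1 tree
p a a a a a a: 42 trees

p a a a a a a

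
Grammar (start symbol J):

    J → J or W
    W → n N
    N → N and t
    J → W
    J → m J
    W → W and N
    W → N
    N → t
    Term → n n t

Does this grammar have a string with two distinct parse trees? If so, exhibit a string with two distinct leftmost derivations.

Witness: t and t

Derivation 1: J ⇒ W ⇒ W and N ⇒ N and N ⇒ t and N ⇒ t and t
Derivation 2: J ⇒ W ⇒ N ⇒ N and t ⇒ t and t

Two distinct leftmost derivations for the same string.

Ambiguous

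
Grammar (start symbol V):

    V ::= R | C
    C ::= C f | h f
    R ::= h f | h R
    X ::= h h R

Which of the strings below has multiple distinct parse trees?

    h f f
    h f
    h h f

h f f: 1 tree
h f: 2 trees
h h f: 1 tree

h f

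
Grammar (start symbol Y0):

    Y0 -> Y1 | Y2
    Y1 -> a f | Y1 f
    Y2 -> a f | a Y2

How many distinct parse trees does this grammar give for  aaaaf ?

Parse trees for aaaaf:
  [Y0 [Y2 a [Y2 a [Y2 a [Y2 a f]]]]]

1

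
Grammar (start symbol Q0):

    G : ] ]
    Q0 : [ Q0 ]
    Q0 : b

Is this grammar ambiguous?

Unambiguous

(G is unreachable from Q0, so its rules don't affect L(Q0).) Each string is a nest of matched brackets around a single atom. An opening bracket forces the recursive rule; an atom forces the base rule.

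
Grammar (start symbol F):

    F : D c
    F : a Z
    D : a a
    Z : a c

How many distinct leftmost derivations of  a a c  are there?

Parse trees for a a c:
  [F [D a a] c]
  [F a [Z a c]]

2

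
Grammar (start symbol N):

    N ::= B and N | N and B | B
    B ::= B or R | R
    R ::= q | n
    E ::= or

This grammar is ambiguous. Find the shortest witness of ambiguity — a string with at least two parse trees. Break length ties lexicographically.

length 1: no string has ≥2 trees
length 3: n and n has 2 parse trees

Two derivations of n and n:
  N ⇒ B and N ⇒ R and N ⇒ n and N ⇒ n and B ⇒ n and R ⇒ n and n
  N ⇒ N and B ⇒ B and B ⇒ R and B ⇒ n and B ⇒ n and R ⇒ n and n

n and n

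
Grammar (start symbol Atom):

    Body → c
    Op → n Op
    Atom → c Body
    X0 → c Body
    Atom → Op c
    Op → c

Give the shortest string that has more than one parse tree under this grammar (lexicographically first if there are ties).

c c

length 2: c c has 2 parse trees

Two derivations of c c:
  Atom ⇒ c Body ⇒ c c
  Atom ⇒ Op c ⇒ c c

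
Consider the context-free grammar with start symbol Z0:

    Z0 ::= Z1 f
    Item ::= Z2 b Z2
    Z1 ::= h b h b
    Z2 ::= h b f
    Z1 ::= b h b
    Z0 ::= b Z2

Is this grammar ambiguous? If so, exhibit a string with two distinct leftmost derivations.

Ambiguous

Witness: b h b f

Derivation 1: Z0 ⇒ Z1 f ⇒ b h b f
Derivation 2: Z0 ⇒ b Z2 ⇒ b h b f

Two distinct leftmost derivations for the same string.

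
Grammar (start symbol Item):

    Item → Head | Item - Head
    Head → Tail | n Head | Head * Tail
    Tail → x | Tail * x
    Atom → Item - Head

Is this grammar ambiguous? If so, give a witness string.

Ambiguous

Witness: x * x

Derivation 1: Item ⇒ Head ⇒ Tail ⇒ Tail * x ⇒ x * x
Derivation 2: Item ⇒ Head ⇒ Head * Tail ⇒ Tail * Tail ⇒ x * Tail ⇒ x * x

Two distinct leftmost derivations for the same string.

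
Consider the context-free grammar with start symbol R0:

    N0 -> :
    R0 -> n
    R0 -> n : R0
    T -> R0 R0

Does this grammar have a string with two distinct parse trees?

Only R0 is reachable from R0; ignoring the rest: The reachable grammar is A → atom sep A | atom. Each atom is followed by either the separator (recurse) or end-of-string (stop) — no choice point.

Unambiguous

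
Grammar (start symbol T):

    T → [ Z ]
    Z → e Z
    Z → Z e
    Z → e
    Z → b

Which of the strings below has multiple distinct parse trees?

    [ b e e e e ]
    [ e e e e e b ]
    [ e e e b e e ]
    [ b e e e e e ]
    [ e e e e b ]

[ e e e b e e ]

[ b e e e e ]: 1 tree
[ e e e e e b ]: 1 tree
[ e e e b e e ]: 10 trees
[ b e e e e e ]: 1 tree
[ e e e e b ]: 1 tree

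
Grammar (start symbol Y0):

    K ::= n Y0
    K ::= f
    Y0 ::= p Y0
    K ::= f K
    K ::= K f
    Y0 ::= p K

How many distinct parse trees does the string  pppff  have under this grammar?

2

Parse trees for pppff:
  [Y0 p [Y0 p [Y0 p [K f [K f]]]]]
  [Y0 p [Y0 p [Y0 p [K [K f] f]]]]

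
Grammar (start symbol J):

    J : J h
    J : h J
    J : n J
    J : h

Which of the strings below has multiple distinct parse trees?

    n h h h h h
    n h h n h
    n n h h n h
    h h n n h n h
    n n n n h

n h h h h h

n h h h h h: 31 trees
n h h n h: 1 tree
n n h h n h: 1 tree
h h n n h n h: 1 tree
n n n n h: 1 tree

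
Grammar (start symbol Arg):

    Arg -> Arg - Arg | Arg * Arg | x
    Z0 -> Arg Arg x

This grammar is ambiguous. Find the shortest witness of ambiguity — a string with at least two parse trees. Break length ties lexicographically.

length 1: no string has ≥2 trees
length 3: no string has ≥2 trees
length 5: x * x * x has 2 parse trees

Two derivations of x * x * x:
  Arg ⇒ Arg * Arg ⇒ Arg * Arg * Arg ⇒ x * Arg * Arg ⇒ x * x * Arg ⇒ x * x * x
  Arg ⇒ Arg * Arg ⇒ x * Arg ⇒ x * Arg * Arg ⇒ x * x * Arg ⇒ x * x * x

x * x * x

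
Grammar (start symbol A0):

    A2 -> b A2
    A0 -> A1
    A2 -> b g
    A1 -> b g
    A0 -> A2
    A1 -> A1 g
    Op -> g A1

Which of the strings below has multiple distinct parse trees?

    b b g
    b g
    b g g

b b g: 1 tree
b g: 2 trees
b g g: 1 tree

b g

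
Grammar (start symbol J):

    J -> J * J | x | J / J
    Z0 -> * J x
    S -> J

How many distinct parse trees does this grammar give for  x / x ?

1

Parse trees for x / x:
  [J [J x] / [J x]]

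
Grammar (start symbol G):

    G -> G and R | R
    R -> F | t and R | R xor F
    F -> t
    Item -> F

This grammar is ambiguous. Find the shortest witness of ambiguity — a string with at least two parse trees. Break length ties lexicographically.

length 1: no string has ≥2 trees
length 3: t and t has 2 parse trees

Two derivations of t and t:
  G ⇒ G and R ⇒ R and R ⇒ F and R ⇒ t and R ⇒ t and F ⇒ t and t
  G ⇒ R ⇒ t and R ⇒ t and F ⇒ t and t

t and t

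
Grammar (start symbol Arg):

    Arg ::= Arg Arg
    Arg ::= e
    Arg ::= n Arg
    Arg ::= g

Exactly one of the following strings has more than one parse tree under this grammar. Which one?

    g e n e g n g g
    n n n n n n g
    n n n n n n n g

g e n e g n g g

g e n e g n g g: 99 trees
n n n n n n g: 1 tree
n n n n n n n g: 1 tree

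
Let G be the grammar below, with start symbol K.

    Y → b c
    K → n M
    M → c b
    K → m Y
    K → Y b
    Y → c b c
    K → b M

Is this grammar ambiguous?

Ambiguous

Witness: b c b

Derivation 1: K ⇒ Y b ⇒ b c b
Derivation 2: K ⇒ b M ⇒ b c b

Two distinct leftmost derivations for the same string.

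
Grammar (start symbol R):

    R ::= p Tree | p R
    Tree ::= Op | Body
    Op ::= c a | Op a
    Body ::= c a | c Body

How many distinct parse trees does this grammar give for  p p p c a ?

Parse trees for p p p c a:
  [R p [R p [R p [Tree [Op c a]]]]]
  [R p [R p [R p [Tree [Body c a]]]]]

2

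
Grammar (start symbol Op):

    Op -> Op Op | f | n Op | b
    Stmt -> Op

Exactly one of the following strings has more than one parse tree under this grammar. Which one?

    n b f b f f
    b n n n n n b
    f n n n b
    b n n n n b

n b f b f f: 42 trees
b n n n n n b: 1 tree
f n n n b: 1 tree
b n n n n b: 1 tree

n b f b f f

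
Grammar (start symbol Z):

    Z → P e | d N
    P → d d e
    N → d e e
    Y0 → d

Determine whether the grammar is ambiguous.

Ambiguous

Witness: d d e e

Derivation 1: Z ⇒ P e ⇒ d d e e
Derivation 2: Z ⇒ d N ⇒ d d e e

Two distinct leftmost derivations for the same string.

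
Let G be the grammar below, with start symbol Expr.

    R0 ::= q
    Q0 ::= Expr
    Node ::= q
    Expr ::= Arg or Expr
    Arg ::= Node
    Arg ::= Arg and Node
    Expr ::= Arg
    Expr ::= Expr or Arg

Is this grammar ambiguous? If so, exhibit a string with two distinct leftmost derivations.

Ambiguous

Witness: q or q

Derivation 1: Expr ⇒ Arg or Expr ⇒ Node or Expr ⇒ q or Expr ⇒ q or Arg ⇒ q or Node ⇒ q or q
Derivation 2: Expr ⇒ Expr or Arg ⇒ Arg or Arg ⇒ Node or Arg ⇒ q or Arg ⇒ q or Node ⇒ q or q

Two distinct leftmost derivations for the same string.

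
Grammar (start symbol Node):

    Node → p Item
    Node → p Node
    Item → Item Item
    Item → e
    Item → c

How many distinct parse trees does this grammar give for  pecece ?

14

Parse trees for pecece (showing first 6 of 14):
  [Node p [Item [Item e] [Item [Item c] [Item [Item e] [Item [Item c] [Item e]]]]]]
  [Node p [Item [Item e] [Item [Item c] [Item [Item [Item e] [Item c]] [Item e]]]]]
  [Node p [Item [Item e] [Item [Item [Item c] [Item e]] [Item [Item c] [Item e]]]]]
  [Node p [Item [Item e] [Item [Item [Item c] [Item [Item e] [Item c]]] [Item e]]]]
  [Node p [Item [Item e] [Item [Item [Item [Item c] [Item e]] [Item c]] [Item e]]]]
  [Node p [Item [Item [Item e] [Item c]] [Item [Item e] [Item [Item c] [Item e]]]]]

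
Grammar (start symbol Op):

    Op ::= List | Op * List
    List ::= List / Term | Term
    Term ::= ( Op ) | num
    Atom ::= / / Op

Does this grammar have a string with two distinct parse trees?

Unambiguous

(Atom is unreachable from Op, so its rules don't affect L(Op).) This is a standard precedence ladder (Op over List over Term), with each level left-recursive on its own operator ('*' at Op, '/' at List). That structure is LR(1), hence unambiguous.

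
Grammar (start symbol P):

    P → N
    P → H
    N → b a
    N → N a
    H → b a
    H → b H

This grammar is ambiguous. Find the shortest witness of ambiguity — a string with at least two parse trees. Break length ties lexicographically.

b a

length 2: b a has 2 parse trees

Two derivations of b a:
  P ⇒ N ⇒ b a
  P ⇒ H ⇒ b a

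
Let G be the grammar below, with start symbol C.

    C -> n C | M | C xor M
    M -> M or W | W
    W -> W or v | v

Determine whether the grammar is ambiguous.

Ambiguous

Witness: v or v

Derivation 1: C ⇒ M ⇒ M or W ⇒ W or W ⇒ v or W ⇒ v or v
Derivation 2: C ⇒ M ⇒ W ⇒ W or v ⇒ v or v

Two distinct leftmost derivations for the same string.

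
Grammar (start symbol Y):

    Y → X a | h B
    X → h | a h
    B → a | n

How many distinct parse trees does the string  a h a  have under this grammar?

1

Parse trees for a h a:
  [Y [X a h] a]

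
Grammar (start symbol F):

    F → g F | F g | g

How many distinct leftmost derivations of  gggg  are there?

8

Parse trees for gggg:
  [F g [F g [F g [F g]]]]
  [F g [F g [F [F g] g]]]
  [F g [F [F g [F g]] g]]
  [F g [F [F [F g] g] g]]
  [F [F g [F g [F g]]] g]
  [F [F g [F [F g] g]] g]
  [F [F [F g [F g]] g] g]
  [F [F [F [F g] g] g] g]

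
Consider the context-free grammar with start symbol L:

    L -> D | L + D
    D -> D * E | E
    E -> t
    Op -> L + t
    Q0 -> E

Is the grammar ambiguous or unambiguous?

Unambiguous

(Op, Q0 are unreachable from L, so their rules don't affect L(L).) This is a standard precedence ladder (L over D over E), with each level left-recursive on its own operator ('+' at L, '*' at D). That structure is LR(1), hence unambiguous.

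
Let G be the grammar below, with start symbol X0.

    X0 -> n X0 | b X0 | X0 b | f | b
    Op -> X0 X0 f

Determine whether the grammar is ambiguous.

Ambiguous

Witness: b b

Derivation 1: X0 ⇒ b X0 ⇒ b b
Derivation 2: X0 ⇒ X0 b ⇒ b b

Two distinct leftmost derivations for the same string.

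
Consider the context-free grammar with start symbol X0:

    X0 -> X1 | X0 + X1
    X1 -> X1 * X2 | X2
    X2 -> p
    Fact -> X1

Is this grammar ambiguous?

Unambiguous

Only X0, X1, X2 are reachable from X0; ignoring the rest: X0 → X0 + X1 | X1  ;  X1 → X1 * X2 | X2  — a left-associative chain with X2 at the bottom. Each string factors uniquely by precedence.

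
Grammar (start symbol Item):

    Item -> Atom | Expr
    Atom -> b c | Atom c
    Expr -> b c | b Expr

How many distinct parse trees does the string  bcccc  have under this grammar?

Parse trees for bcccc:
  [Item [Atom [Atom [Atom [Atom b c] c] c] c]]

1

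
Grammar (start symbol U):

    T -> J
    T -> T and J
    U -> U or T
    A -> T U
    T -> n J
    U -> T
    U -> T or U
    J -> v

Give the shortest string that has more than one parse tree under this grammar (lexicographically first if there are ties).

length 1: no string has ≥2 trees
length 2: no string has ≥2 trees
length 3: v or v has 2 parse trees

Two derivations of v or v:
  U ⇒ U or T ⇒ T or T ⇒ J or T ⇒ v or T ⇒ v or J ⇒ v or v
  U ⇒ T or U ⇒ J or U ⇒ v or U ⇒ v or T ⇒ v or J ⇒ v or v

v or v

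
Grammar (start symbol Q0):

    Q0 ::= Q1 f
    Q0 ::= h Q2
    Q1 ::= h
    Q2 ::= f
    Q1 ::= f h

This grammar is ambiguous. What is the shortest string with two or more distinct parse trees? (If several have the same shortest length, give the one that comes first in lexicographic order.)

length 2: h f has 2 parse trees

Two derivations of h f:
  Q0 ⇒ Q1 f ⇒ h f
  Q0 ⇒ h Q2 ⇒ h f

h f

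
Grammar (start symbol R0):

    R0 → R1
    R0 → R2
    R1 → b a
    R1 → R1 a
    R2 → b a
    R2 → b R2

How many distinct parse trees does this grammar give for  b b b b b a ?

Parse trees for b b b b b a:
  [R0 [R2 b [R2 b [R2 b [R2 b [R2 b a]]]]]]

1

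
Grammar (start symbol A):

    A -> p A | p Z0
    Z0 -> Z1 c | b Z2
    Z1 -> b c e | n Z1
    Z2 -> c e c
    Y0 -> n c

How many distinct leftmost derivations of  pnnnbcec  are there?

Parse trees for pnnnbcec:
  [A p [Z0 [Z1 n [Z1 n [Z1 n [Z1 b c e]]]] c]]

1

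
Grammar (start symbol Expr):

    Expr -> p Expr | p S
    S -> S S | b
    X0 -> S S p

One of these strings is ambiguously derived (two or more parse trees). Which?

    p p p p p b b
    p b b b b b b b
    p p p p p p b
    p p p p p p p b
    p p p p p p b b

p b b b b b b b

p p p p p b b: 1 tree
p b b b b b b b: 132 trees
p p p p p p b: 1 tree
p p p p p p p b: 1 tree
p p p p p p b b: 1 tree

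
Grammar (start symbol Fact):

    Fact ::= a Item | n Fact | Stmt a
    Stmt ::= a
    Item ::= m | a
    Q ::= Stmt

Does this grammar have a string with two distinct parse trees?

Ambiguous

Witness: a a

Derivation 1: Fact ⇒ a Item ⇒ a a
Derivation 2: Fact ⇒ Stmt a ⇒ a a

Two distinct leftmost derivations for the same string.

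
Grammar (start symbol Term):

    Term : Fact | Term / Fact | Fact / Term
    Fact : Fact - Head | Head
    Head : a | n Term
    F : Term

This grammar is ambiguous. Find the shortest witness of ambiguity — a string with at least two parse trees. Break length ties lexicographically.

length 1: no string has ≥2 trees
length 2: no string has ≥2 trees
length 3: a / a has 2 parse trees

Two derivations of a / a:
  Term ⇒ Term / Fact ⇒ Fact / Fact ⇒ Head / Fact ⇒ a / Fact ⇒ a / Head ⇒ a / a
  Term ⇒ Fact / Term ⇒ Head / Term ⇒ a / Term ⇒ a / Fact ⇒ a / Head ⇒ a / a

a / a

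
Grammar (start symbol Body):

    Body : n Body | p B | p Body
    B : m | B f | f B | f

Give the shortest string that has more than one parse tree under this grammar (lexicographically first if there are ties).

p f f

length 2: no string has ≥2 trees
length 3: p f f has 2 parse trees

Two derivations of p f f:
  Body ⇒ p B ⇒ p B f ⇒ p f f
  Body ⇒ p B ⇒ p f B ⇒ p f f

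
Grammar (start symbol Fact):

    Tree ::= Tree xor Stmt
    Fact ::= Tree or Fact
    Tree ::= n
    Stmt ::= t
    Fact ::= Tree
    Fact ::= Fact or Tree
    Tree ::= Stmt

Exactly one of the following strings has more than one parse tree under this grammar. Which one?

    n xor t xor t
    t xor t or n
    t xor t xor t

t xor t or n

n xor t xor t: 1 tree
t xor t or n: 2 trees
t xor t xor t: 1 tree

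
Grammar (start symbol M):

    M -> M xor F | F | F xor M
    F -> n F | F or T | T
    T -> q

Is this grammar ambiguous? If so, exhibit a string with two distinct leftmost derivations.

Witness: q xor q

Derivation 1: M ⇒ M xor F ⇒ F xor F ⇒ T xor F ⇒ q xor F ⇒ q xor T ⇒ q xor q
Derivation 2: M ⇒ F xor M ⇒ T xor M ⇒ q xor M ⇒ q xor F ⇒ q xor T ⇒ q xor q

Two distinct leftmost derivations for the same string.

Ambiguous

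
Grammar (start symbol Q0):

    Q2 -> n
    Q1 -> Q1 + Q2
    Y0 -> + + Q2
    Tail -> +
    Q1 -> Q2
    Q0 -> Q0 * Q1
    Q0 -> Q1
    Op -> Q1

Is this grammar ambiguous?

Unambiguous

Only Q0, Q1, Q2 are reachable from Q0; ignoring the rest: This is a standard precedence ladder (Q0 over Q1 over Q2), with each level left-recursive on its own operator ('*' at Q0, '+' at Q1). That structure is LR(1), hence unambiguous.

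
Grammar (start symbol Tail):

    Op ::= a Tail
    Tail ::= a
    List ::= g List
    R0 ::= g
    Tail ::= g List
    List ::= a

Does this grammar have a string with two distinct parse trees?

Only Tail, List are reachable from Tail; ignoring the rest: Restricted to the reachable nonterminals, every rule has the form A → t or A → t B, and no two rules for the same A share a first terminal. The grammar encodes a DFA — one run per string.

Unambiguous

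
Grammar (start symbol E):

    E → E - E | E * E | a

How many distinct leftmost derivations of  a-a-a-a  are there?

Parse trees for a-a-a-a:
  [E [E a] - [E [E a] - [E [E a] - [E a]]]]
  [E [E a] - [E [E [E a] - [E a]] - [E a]]]
  [E [E [E a] - [E a]] - [E [E a] - [E a]]]
  [E [E [E a] - [E [E a] - [E a]]] - [E a]]
  [E [E [E [E a] - [E a]] - [E a]] - [E a]]

5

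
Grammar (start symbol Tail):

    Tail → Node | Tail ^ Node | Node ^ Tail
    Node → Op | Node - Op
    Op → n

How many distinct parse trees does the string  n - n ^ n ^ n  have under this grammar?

4

Parse trees for n - n ^ n ^ n:
  [Tail [Tail [Tail [Node [Node [Op n]] - [Op n]]] ^ [Node [Op n]]] ^ [Node [Op n]]]
  [Tail [Tail [Node [Node [Op n]] - [Op n]] ^ [Tail [Node [Op n]]]] ^ [Node [Op n]]]
  [Tail [Node [Node [Op n]] - [Op n]] ^ [Tail [Tail [Node [Op n]]] ^ [Node [Op n]]]]
  [Tail [Node [Node [Op n]] - [Op n]] ^ [Tail [Node [Op n]] ^ [Tail [Node [Op n]]]]]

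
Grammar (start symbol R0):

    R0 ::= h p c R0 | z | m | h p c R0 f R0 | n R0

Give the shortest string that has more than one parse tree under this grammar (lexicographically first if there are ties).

h p c h p c m f m

length 1: no string has ≥2 trees
length 2: no string has ≥2 trees
length 3: no string has ≥2 trees
length 4: no string has ≥2 trees
length 5: no string has ≥2 trees
length 6: no string has ≥2 trees
length 7: no string has ≥2 trees
length 8: no string has ≥2 trees
length 9: h p c h p c m f m has 2 parse trees

Two derivations of h p c h p c m f m:
  R0 ⇒ h p c R0 ⇒ h p c h p c R0 f R0 ⇒ h p c h p c m f R0 ⇒ h p c h p c m f m
  R0 ⇒ h p c R0 f R0 ⇒ h p c h p c R0 f R0 ⇒ h p c h p c m f R0 ⇒ h p c h p c m f m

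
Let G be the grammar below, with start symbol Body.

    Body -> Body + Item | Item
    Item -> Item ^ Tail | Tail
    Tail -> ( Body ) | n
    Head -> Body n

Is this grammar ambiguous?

Unambiguous

(Head is unreachable from Body, so its rules don't affect L(Body).) The grammar is stratified — Body handles '+' (left-recursive), Item handles '^', Tail atoms. Each operator has a fixed associativity and precedence level, so every string has one parse.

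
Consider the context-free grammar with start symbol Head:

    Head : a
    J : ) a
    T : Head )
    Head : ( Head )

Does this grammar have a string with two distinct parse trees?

Unambiguous

(T, J are unreachable from Head, so their rules don't affect L(Head).) Each string is a nest of matched brackets around a single atom. An opening bracket forces the recursive rule; an atom forces the base rule.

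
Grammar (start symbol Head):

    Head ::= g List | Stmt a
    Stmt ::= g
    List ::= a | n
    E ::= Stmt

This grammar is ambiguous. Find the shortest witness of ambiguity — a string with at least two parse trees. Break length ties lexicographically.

g a

length 2: g a has 2 parse trees

Two derivations of g a:
  Head ⇒ g List ⇒ g a
  Head ⇒ Stmt a ⇒ g a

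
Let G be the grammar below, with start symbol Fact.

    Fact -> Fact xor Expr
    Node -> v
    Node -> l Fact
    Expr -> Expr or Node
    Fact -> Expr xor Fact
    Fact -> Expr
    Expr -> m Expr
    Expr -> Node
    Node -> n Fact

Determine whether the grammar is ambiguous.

Ambiguous

Witness: v xor v

Derivation 1: Fact ⇒ Fact xor Expr ⇒ Expr xor Expr ⇒ Node xor Expr ⇒ v xor Expr ⇒ v xor Node ⇒ v xor v
Derivation 2: Fact ⇒ Expr xor Fact ⇒ Node xor Fact ⇒ v xor Fact ⇒ v xor Expr ⇒ v xor Node ⇒ v xor v

Two distinct leftmost derivations for the same string.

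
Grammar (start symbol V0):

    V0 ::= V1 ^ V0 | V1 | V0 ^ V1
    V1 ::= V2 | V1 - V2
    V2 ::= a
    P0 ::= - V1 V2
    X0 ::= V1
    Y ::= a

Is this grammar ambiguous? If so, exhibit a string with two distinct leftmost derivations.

Ambiguous

Witness: a ^ a

Derivation 1: V0 ⇒ V1 ^ V0 ⇒ V2 ^ V0 ⇒ a ^ V0 ⇒ a ^ V1 ⇒ a ^ V2 ⇒ a ^ a
Derivation 2: V0 ⇒ V0 ^ V1 ⇒ V1 ^ V1 ⇒ V2 ^ V1 ⇒ a ^ V1 ⇒ a ^ V2 ⇒ a ^ a

Two distinct leftmost derivations for the same string.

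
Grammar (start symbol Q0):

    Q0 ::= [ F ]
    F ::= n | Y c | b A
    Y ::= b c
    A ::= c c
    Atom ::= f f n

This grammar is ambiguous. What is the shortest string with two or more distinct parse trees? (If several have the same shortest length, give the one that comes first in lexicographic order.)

[ b c c ]

length 3: no string has ≥2 trees
length 5: [ b c c ] has 2 parse trees

Two derivations of [ b c c ]:
  Q0 ⇒ [ F ] ⇒ [ Y c ] ⇒ [ b c c ]
  Q0 ⇒ [ F ] ⇒ [ b A ] ⇒ [ b c c ]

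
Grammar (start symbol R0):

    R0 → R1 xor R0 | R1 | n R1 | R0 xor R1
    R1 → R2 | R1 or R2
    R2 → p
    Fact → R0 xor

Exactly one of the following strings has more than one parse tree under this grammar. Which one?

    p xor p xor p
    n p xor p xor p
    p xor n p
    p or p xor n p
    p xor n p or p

p xor p xor p: 4 trees
n p xor p xor p: 1 tree
p xor n p: 1 tree
p or p xor n p: 1 tree
p xor n p or p: 1 tree

p xor p xor p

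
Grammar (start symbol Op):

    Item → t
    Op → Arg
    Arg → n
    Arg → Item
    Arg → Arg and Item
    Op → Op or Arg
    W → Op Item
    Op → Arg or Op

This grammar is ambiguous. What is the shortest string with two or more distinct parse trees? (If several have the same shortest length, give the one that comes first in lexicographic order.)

n or n

length 1: no string has ≥2 trees
length 3: n or n has 2 parse trees

Two derivations of n or n:
  Op ⇒ Op or Arg ⇒ Arg or Arg ⇒ n or Arg ⇒ n or n
  Op ⇒ Arg or Op ⇒ n or Op ⇒ n or Arg ⇒ n or n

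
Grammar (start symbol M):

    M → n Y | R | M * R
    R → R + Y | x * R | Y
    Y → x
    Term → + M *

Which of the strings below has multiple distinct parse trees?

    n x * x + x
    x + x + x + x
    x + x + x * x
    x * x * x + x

n x * x + x: 1 tree
x + x + x + x: 1 tree
x + x + x * x: 1 tree
x * x * x + x: 7 trees

x * x * x + x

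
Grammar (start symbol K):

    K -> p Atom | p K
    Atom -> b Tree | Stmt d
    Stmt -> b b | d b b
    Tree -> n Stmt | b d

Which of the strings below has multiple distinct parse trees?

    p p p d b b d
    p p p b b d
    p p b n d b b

p p p d b b d: 1 tree
p p p b b d: 2 trees
p p b n d b b: 1 tree

p p p b b d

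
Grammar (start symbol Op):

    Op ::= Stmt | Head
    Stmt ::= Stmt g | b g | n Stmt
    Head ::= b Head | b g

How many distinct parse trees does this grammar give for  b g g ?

Parse trees for b g g:
  [Op [Stmt [Stmt b g] g]]

1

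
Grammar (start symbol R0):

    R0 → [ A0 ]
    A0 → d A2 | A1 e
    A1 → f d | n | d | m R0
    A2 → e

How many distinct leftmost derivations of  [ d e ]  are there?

Parse trees for [ d e ]:
  [R0 [ [A0 d [A2 e]] ]]
  [R0 [ [A0 [A1 d] e] ]]

2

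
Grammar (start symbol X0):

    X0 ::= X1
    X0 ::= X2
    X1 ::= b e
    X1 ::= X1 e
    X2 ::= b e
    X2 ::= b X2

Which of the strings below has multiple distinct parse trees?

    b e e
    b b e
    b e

b e

b e e: 1 tree
b b e: 1 tree
b e: 2 trees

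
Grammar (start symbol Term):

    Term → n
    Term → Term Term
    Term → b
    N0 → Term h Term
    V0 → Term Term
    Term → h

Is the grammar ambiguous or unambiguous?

Witness: b b b

Derivation 1: Term ⇒ Term Term ⇒ Term Term Term ⇒ b Term Term ⇒ b b Term ⇒ b b b
Derivation 2: Term ⇒ Term Term ⇒ b Term ⇒ b Term Term ⇒ b b Term ⇒ b b b

Two distinct leftmost derivations for the same string.

Ambiguous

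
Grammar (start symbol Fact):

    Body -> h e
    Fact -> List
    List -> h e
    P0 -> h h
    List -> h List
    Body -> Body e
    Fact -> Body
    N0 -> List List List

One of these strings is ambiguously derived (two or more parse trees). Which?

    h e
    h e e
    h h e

h e

h e: 2 trees
h e e: 1 tree
h h e: 1 tree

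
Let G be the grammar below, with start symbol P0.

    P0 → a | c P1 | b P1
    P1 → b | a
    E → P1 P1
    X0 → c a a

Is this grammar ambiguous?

(E, X0 are unreachable from P0, so their rules don't affect L(P0).) The reachable rules are right-linear with at most one rule per (nonterminal, next-terminal) pair. Each input token forces the next rule, so parsing is deterministic.

Unambiguous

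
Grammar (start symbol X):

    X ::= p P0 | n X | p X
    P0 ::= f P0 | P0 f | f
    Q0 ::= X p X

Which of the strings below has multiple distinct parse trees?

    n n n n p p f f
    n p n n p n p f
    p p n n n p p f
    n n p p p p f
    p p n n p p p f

n n n n p p f f

n n n n p p f f: 2 trees
n p n n p n p f: 1 tree
p p n n n p p f: 1 tree
n n p p p p f: 1 tree
p p n n p p p f: 1 tree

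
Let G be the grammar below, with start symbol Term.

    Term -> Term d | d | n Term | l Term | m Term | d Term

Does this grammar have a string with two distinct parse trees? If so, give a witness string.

Witness: d d

Derivation 1: Term ⇒ Term d ⇒ d d
Derivation 2: Term ⇒ d Term ⇒ d d

Two distinct leftmost derivations for the same string.

Ambiguous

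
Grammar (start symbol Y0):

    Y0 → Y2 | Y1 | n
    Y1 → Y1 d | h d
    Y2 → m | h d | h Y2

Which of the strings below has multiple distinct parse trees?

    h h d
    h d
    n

h d

h h d: 1 tree
h d: 2 trees
n: 1 tree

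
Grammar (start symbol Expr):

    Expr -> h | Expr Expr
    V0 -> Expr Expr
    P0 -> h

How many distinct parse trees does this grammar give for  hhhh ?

Parse trees for hhhh:
  [Expr [Expr h] [Expr [Expr h] [Expr [Expr h] [Expr h]]]]
  [Expr [Expr h] [Expr [Expr [Expr h] [Expr h]] [Expr h]]]
  [Expr [Expr [Expr h] [Expr h]] [Expr [Expr h] [Expr h]]]
  [Expr [Expr [Expr h] [Expr [Expr h] [Expr h]]] [Expr h]]
  [Expr [Expr [Expr [Expr h] [Expr h]] [Expr h]] [Expr h]]

5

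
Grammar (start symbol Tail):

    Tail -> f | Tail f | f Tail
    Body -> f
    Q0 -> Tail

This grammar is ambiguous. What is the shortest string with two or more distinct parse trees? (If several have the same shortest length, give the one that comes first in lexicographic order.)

length 1: no string has ≥2 trees
length 2: f f has 2 parse trees

Two derivations of f f:
  Tail ⇒ Tail f ⇒ f f
  Tail ⇒ f Tail ⇒ f f

f f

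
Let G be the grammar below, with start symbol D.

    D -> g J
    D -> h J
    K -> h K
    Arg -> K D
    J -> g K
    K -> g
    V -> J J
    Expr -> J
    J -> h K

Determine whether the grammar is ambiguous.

Only D, J, K are reachable from D; ignoring the rest: The reachable rules are right-linear with at most one rule per (nonterminal, next-terminal) pair. Each input token forces the next rule, so parsing is deterministic.

Unambiguous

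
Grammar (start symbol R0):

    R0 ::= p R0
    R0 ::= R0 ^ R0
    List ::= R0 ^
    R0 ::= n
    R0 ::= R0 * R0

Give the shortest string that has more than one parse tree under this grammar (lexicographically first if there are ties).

p n * n

length 1: no string has ≥2 trees
length 2: no string has ≥2 trees
length 3: no string has ≥2 trees
length 4: p n * n has 2 parse trees

Two derivations of p n * n:
  R0 ⇒ p R0 ⇒ p R0 * R0 ⇒ p n * R0 ⇒ p n * n
  R0 ⇒ R0 * R0 ⇒ p R0 * R0 ⇒ p n * R0 ⇒ p n * n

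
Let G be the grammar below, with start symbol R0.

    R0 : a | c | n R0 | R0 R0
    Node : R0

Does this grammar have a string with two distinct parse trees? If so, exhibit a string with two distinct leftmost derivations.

Ambiguous

Witness: a a a

Derivation 1: R0 ⇒ R0 R0 ⇒ a R0 ⇒ a R0 R0 ⇒ a a R0 ⇒ a a a
Derivation 2: R0 ⇒ R0 R0 ⇒ R0 R0 R0 ⇒ a R0 R0 ⇒ a a R0 ⇒ a a a

Two distinct leftmost derivations for the same string.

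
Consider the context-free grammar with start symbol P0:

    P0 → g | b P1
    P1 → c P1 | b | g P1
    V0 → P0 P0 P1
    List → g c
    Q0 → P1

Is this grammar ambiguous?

Unambiguous

Only P0, P1 are reachable from P0; ignoring the rest: Restricted to the reachable nonterminals, every rule has the form A → t or A → t B, and no two rules for the same A share a first terminal. The grammar encodes a DFA — one run per string.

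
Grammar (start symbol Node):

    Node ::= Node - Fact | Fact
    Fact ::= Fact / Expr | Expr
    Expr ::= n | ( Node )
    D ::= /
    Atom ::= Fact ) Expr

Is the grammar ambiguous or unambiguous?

(D, Atom are unreachable from Node, so their rules don't affect L(Node).) Node → Node - Fact | Fact  ;  Fact → Fact / Expr | Expr  — a left-associative chain with Expr at the bottom. Each string factors uniquely by precedence.

Unambiguous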